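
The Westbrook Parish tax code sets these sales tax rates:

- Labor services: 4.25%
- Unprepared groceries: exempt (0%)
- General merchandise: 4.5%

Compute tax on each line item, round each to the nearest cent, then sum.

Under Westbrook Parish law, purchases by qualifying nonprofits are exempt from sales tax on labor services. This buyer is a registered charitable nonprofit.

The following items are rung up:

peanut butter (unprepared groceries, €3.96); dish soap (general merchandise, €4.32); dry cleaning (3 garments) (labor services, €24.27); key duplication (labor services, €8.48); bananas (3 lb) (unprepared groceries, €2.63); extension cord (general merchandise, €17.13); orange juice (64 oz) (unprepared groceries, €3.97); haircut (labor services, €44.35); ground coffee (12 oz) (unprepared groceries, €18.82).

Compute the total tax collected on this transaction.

€0.96

Peanut butter €3.96: unprepared groceries → 0% → €0.00
Dish soap €4.32: general merchandise → 4.5% → €0.19
Dry cleaning (3 garments) €24.27: labor services, buyer-exempt → 0% → €0.00
Key duplication €8.48: labor services, buyer-exempt → 0% → €0.00
Bananas (3 lb) €2.63: unprepared groceries → 0% → €0.00
Extension cord €17.13: general merchandise → 4.5% → €0.77
Orange juice (64 oz) €3.97: unprepared groceries → 0% → €0.00
Haircut €44.35: labor services, buyer-exempt → 0% → €0.00
Ground coffee (12 oz) €18.82: unprepared groceries → 0% → €0.00
Total tax = €0.19 + €0.77 = €0.96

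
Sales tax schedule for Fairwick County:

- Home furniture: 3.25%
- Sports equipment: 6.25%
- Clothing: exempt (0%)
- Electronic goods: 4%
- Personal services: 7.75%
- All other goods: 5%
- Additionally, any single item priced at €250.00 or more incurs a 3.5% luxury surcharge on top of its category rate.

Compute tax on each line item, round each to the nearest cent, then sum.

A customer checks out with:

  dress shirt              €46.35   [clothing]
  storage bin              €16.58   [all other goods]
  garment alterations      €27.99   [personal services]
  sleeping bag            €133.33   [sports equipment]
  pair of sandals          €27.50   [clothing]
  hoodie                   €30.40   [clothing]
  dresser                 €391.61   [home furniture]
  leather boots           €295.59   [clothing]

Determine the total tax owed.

€48.11

Dress shirt €46.35: clothing → 0% → €0.00
Storage bin €16.58: all other goods → 5% → €0.83
Garment alterations €27.99: personal services → 7.75% → €2.17
Sleeping bag €133.33: sports equipment → 6.25% → €8.33
Pair of sandals €27.50: clothing → 0% → €0.00
Hoodie €30.40: clothing → 0% → €0.00
Dresser €391.61: home furniture → 3.25% + 3.5% surcharge = 6.75% → €26.43
Leather boots €295.59: clothing → 0% + 3.5% surcharge = 3.5% → €10.35
Total tax = €0.83 + €2.17 + €8.33 + €26.43 + €10.35 = €48.11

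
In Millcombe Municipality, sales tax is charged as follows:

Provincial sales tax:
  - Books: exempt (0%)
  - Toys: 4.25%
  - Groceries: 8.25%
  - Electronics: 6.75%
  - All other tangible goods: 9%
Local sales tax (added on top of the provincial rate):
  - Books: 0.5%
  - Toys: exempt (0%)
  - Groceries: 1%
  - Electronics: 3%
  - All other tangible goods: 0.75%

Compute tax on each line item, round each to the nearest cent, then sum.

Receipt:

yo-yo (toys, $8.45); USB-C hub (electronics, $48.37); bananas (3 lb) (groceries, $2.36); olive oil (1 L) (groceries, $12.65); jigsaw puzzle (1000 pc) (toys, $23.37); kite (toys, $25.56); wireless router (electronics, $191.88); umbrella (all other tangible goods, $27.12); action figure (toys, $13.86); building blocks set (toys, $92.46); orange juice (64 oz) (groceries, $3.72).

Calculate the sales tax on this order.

$34.76

Yo-yo $8.45: toys → 4.25% + 0% local = 4.25% → $0.36
USB-C hub $48.37: electronics → 6.75% + 3% local = 9.75% → $4.72
Bananas (3 lb) $2.36: groceries → 8.25% + 1% local = 9.25% → $0.22
Olive oil (1 L) $12.65: groceries → 8.25% + 1% local = 9.25% → $1.17
Jigsaw puzzle (1000 pc) $23.37: toys → 4.25% + 0% local = 4.25% → $0.99
Kite $25.56: toys → 4.25% + 0% local = 4.25% → $1.09
Wireless router $191.88: electronics → 6.75% + 3% local = 9.75% → $18.71
Umbrella $27.12: all other tangible goods → 9% + 0.75% local = 9.75% → $2.64
Action figure $13.86: toys → 4.25% + 0% local = 4.25% → $0.59
Building blocks set $92.46: toys → 4.25% + 0% local = 4.25% → $3.93
Orange juice (64 oz) $3.72: groceries → 8.25% + 1% local = 9.25% → $0.34
Total tax = $0.36 + $4.72 + $0.22 + $1.17 + $0.99 + $1.09 + $18.71 + $2.64 + $0.59 + $3.93 + $0.34 = $34.76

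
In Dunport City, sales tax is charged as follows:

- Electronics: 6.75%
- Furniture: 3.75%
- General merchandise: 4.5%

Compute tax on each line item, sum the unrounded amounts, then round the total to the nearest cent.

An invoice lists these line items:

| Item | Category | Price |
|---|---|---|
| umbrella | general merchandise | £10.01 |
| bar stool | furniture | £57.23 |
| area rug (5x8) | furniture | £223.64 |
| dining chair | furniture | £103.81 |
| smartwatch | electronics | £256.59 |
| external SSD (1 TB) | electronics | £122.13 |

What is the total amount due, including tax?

£813.85

Umbrella £10.01: general merchandise → 4.5% → £0.45045
Bar stool £57.23: furniture → 3.75% → £2.146125
Area rug (5x8) £223.64: furniture → 3.75% → £8.3865
Dining chair £103.81: furniture → 3.75% → £3.892875
Smartwatch £256.59: electronics → 6.75% → £17.319825
External SSD (1 TB) £122.13: electronics → 6.75% → £8.243775
Subtotal = £773.41; unrounded tax = £40.43955 → £40.44; total due = £813.85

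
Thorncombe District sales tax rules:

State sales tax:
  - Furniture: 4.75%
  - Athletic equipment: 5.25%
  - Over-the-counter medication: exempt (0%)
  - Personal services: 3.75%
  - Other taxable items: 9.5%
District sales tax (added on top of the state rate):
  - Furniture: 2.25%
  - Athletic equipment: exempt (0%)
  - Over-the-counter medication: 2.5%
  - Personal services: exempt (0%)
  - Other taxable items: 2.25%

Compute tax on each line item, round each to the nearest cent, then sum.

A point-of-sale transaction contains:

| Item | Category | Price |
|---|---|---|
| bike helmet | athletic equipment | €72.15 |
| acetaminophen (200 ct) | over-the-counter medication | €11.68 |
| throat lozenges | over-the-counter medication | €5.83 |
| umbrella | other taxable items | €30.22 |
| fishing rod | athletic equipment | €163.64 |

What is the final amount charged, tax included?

Bike helmet €72.15: athletic equipment → 5.25% + 0% district = 5.25% → €3.79
Acetaminophen (200 ct) €11.68: over-the-counter medication → 0% + 2.5% district = 2.5% → €0.29
Throat lozenges €5.83: over-the-counter medication → 0% + 2.5% district = 2.5% → €0.15
Umbrella €30.22: other taxable items → 9.5% + 2.25% district = 11.75% → €3.55
Fishing rod €163.64: athletic equipment → 5.25% + 0% district = 5.25% → €8.59
Subtotal = €283.52; tax = €16.37; total due = €299.89

€299.89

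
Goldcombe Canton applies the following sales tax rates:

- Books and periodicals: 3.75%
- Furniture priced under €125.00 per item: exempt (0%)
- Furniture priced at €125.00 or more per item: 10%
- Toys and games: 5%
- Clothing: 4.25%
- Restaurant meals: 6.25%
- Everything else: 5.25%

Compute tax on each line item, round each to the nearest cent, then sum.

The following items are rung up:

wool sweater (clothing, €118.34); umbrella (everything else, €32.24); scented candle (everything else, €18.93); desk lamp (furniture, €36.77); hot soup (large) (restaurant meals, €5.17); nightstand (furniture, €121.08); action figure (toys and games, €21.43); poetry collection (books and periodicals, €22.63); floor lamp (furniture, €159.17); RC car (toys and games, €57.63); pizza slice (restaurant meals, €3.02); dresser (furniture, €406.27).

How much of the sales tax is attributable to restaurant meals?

Hot soup (large) €5.17: restaurant meals → 6.25% → €0.32
Pizza slice €3.02: restaurant meals → 6.25% → €0.19
Tax on restaurant meals = €0.32 + €0.19 = €0.51

€0.51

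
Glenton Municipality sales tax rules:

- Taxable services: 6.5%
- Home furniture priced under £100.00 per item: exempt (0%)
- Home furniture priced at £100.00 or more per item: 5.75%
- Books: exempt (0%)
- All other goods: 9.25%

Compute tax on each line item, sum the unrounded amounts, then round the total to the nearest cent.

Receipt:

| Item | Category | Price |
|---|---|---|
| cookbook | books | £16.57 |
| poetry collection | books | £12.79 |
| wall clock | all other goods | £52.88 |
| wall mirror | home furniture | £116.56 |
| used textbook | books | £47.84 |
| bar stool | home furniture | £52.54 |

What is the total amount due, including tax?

Cookbook £16.57: books → 0% → £0.00
Poetry collection £12.79: books → 0% → £0.00
Wall clock £52.88: all other goods → 9.25% → £4.8914
Wall mirror £116.56: home furniture, £100.00 or more → 5.75% → £6.7022
Used textbook £47.84: books → 0% → £0.00
Bar stool £52.54: home furniture, under £100.00 → 0% → £0.00
Subtotal = £299.18; unrounded tax = £11.5936 → £11.59; total due = £310.77

£310.77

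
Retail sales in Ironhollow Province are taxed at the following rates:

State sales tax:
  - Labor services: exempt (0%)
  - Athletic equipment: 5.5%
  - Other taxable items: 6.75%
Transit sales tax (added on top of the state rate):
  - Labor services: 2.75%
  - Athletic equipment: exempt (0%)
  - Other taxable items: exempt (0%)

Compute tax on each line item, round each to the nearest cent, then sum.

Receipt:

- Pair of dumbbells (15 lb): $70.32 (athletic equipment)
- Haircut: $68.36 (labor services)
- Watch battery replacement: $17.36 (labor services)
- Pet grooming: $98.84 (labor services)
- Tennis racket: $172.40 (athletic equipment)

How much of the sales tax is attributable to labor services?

$5.08

Haircut $68.36: labor services → 0% + 2.75% transit = 2.75% → $1.88
Watch battery replacement $17.36: labor services → 0% + 2.75% transit = 2.75% → $0.48
Pet grooming $98.84: labor services → 0% + 2.75% transit = 2.75% → $2.72
Tax on labor services = $1.88 + $0.48 + $2.72 = $5.08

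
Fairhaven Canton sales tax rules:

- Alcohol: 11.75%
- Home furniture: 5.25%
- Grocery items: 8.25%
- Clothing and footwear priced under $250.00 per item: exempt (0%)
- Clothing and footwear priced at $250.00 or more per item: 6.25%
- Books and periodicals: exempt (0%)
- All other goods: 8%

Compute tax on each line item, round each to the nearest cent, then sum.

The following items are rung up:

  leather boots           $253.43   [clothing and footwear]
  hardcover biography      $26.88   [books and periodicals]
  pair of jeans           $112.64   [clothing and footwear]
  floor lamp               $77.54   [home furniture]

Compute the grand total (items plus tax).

$490.40

Leather boots $253.43: clothing and footwear, $250.00 or more → 6.25% → $15.84
Hardcover biography $26.88: books and periodicals → 0% → $0.00
Pair of jeans $112.64: clothing and footwear, under $250.00 → 0% → $0.00
Floor lamp $77.54: home furniture → 5.25% → $4.07
Subtotal = $470.49; tax = $19.91; total due = $490.40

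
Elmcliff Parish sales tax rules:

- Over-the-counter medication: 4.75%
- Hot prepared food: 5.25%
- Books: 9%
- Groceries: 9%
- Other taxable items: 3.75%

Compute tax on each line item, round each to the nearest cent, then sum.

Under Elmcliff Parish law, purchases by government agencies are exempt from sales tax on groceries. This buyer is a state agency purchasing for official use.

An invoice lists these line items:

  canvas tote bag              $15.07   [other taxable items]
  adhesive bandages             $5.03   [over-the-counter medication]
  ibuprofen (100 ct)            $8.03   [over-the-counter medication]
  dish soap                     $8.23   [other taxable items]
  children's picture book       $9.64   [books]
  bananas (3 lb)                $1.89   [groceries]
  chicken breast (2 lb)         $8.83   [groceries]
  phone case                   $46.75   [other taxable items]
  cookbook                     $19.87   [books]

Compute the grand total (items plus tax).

Canvas tote bag $15.07: other taxable items → 3.75% → $0.57
Adhesive bandages $5.03: over-the-counter medication → 4.75% → $0.24
Ibuprofen (100 ct) $8.03: over-the-counter medication → 4.75% → $0.38
Dish soap $8.23: other taxable items → 3.75% → $0.31
Children's picture book $9.64: books → 9% → $0.87
Bananas (3 lb) $1.89: groceries, buyer-exempt → 0% → $0.00
Chicken breast (2 lb) $8.83: groceries, buyer-exempt → 0% → $0.00
Phone case $46.75: other taxable items → 3.75% → $1.75
Cookbook $19.87: books → 9% → $1.79
Subtotal = $123.34; tax = $5.91; total due = $129.25

$129.25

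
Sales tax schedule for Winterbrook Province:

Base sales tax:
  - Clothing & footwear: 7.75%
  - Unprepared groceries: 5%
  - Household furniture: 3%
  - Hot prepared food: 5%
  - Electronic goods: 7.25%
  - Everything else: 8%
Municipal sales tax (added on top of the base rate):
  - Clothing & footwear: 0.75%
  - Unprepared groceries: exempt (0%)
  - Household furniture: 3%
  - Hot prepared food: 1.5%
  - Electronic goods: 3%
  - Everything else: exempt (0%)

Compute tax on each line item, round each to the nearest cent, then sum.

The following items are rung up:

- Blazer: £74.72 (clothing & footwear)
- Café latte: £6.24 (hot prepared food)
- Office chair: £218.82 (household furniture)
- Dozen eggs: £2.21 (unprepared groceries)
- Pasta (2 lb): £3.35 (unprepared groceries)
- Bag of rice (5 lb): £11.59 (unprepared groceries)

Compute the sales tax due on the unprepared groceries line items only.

Dozen eggs £2.21: unprepared groceries → 5% + 0% municipal = 5% → £0.11
Pasta (2 lb) £3.35: unprepared groceries → 5% + 0% municipal = 5% → £0.17
Bag of rice (5 lb) £11.59: unprepared groceries → 5% + 0% municipal = 5% → £0.58
Tax on unprepared groceries = £0.11 + £0.17 + £0.58 = £0.86

£0.86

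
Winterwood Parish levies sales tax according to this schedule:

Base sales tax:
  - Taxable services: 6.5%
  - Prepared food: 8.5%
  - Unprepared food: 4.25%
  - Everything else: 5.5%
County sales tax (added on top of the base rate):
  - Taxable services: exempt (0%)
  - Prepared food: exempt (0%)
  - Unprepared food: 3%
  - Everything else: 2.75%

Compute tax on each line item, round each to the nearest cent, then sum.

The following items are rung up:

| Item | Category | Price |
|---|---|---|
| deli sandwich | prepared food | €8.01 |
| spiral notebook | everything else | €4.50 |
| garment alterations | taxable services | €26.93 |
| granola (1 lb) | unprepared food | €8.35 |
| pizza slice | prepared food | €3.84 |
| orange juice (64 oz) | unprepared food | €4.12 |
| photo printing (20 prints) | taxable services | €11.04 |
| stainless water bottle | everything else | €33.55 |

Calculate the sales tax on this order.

Deli sandwich €8.01: prepared food → 8.5% + 0% county = 8.5% → €0.68
Spiral notebook €4.50: everything else → 5.5% + 2.75% county = 8.25% → €0.37
Garment alterations €26.93: taxable services → 6.5% + 0% county = 6.5% → €1.75
Granola (1 lb) €8.35: unprepared food → 4.25% + 3% county = 7.25% → €0.61
Pizza slice €3.84: prepared food → 8.5% + 0% county = 8.5% → €0.33
Orange juice (64 oz) €4.12: unprepared food → 4.25% + 3% county = 7.25% → €0.30
Photo printing (20 prints) €11.04: taxable services → 6.5% + 0% county = 6.5% → €0.72
Stainless water bottle €33.55: everything else → 5.5% + 2.75% county = 8.25% → €2.77
Total tax = €0.68 + €0.37 + €1.75 + €0.61 + €0.33 + €0.30 + €0.72 + €2.77 = €7.53

€7.53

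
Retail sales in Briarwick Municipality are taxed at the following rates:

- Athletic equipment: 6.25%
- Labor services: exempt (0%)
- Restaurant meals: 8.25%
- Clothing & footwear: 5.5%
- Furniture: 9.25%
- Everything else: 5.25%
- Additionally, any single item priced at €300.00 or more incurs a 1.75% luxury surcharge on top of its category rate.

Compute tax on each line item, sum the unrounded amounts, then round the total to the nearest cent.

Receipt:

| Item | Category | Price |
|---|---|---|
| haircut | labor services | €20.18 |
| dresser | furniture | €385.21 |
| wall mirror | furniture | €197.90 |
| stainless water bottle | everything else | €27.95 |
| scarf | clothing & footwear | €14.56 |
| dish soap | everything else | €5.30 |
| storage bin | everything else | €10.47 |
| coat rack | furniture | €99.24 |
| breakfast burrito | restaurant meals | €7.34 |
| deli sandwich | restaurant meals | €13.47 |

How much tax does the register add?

Haircut €20.18: labor services → 0% → €0.00
Dresser €385.21: furniture → 9.25% + 1.75% surcharge = 11% → €42.3731
Wall mirror €197.90: furniture → 9.25% → €18.30575
Stainless water bottle €27.95: everything else → 5.25% → €1.467375
Scarf €14.56: clothing & footwear → 5.5% → €0.8008
Dish soap €5.30: everything else → 5.25% → €0.27825
Storage bin €10.47: everything else → 5.25% → €0.549675
Coat rack €99.24: furniture → 9.25% → €9.1797
Breakfast burrito €7.34: restaurant meals → 8.25% → €0.60555
Deli sandwich €13.47: restaurant meals → 8.25% → €1.111275
Unrounded tax sum = €74.671475 → €74.67

€74.67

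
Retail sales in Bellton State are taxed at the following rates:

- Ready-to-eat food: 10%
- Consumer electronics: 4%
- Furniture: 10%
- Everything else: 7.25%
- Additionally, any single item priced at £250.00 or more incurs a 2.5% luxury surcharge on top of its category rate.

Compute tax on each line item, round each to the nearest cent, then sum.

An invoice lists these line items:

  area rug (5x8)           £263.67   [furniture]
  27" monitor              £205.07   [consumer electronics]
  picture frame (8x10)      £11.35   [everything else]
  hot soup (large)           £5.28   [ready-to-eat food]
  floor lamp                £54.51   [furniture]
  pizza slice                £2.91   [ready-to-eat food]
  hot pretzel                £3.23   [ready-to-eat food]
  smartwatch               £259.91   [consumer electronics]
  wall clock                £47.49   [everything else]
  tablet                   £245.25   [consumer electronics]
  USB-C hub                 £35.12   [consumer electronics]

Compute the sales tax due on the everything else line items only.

£4.26

Picture frame (8x10) £11.35: everything else → 7.25% → £0.82
Wall clock £47.49: everything else → 7.25% → £3.44
Tax on everything else = £0.82 + £3.44 = £4.26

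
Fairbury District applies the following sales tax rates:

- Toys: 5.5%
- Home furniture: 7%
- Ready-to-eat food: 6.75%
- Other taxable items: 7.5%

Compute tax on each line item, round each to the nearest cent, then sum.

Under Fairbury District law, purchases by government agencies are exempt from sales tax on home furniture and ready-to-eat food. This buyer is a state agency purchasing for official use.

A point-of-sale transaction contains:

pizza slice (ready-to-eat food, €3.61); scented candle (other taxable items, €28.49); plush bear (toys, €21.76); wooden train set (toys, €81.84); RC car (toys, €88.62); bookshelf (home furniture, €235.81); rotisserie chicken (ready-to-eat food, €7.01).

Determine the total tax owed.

Pizza slice €3.61: ready-to-eat food, buyer-exempt → 0% → €0.00
Scented candle €28.49: other taxable items → 7.5% → €2.14
Plush bear €21.76: toys → 5.5% → €1.20
Wooden train set €81.84: toys → 5.5% → €4.50
RC car €88.62: toys → 5.5% → €4.87
Bookshelf €235.81: home furniture, buyer-exempt → 0% → €0.00
Rotisserie chicken €7.01: ready-to-eat food, buyer-exempt → 0% → €0.00
Total tax = €2.14 + €1.20 + €4.50 + €4.87 = €12.71

€12.71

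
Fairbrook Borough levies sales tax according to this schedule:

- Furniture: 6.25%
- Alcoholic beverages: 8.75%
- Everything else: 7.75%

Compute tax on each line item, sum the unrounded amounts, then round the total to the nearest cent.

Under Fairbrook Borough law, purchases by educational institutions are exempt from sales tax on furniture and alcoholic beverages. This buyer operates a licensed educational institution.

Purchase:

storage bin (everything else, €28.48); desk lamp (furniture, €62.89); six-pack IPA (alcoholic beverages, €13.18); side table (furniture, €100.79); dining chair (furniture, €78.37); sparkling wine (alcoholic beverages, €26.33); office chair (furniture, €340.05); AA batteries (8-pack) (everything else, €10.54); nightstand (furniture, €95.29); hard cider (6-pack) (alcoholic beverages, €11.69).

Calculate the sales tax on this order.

Storage bin €28.48: everything else → 7.75% → €2.2072
Desk lamp €62.89: furniture, buyer-exempt → 0% → €0.00
Six-pack IPA €13.18: alcoholic beverages, buyer-exempt → 0% → €0.00
Side table €100.79: furniture, buyer-exempt → 0% → €0.00
Dining chair €78.37: furniture, buyer-exempt → 0% → €0.00
Sparkling wine €26.33: alcoholic beverages, buyer-exempt → 0% → €0.00
Office chair €340.05: furniture, buyer-exempt → 0% → €0.00
AA batteries (8-pack) €10.54: everything else → 7.75% → €0.81685
Nightstand €95.29: furniture, buyer-exempt → 0% → €0.00
Hard cider (6-pack) €11.69: alcoholic beverages, buyer-exempt → 0% → €0.00
Unrounded tax sum = €3.02405 → €3.02

€3.02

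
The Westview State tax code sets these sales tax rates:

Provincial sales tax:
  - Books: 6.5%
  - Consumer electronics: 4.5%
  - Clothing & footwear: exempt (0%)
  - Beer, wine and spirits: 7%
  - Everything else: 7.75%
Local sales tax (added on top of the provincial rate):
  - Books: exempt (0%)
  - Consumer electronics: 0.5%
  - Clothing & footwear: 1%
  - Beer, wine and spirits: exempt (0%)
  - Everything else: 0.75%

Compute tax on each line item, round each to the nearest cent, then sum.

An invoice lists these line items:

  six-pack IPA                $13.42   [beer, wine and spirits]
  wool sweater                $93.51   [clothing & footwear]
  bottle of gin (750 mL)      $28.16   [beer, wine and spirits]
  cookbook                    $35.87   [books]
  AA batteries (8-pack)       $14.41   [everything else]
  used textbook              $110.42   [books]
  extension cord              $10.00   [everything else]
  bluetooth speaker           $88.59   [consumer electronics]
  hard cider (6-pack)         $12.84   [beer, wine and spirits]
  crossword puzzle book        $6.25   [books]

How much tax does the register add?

Six-pack IPA $13.42: beer, wine and spirits → 7% + 0% local = 7% → $0.94
Wool sweater $93.51: clothing & footwear → 0% + 1% local = 1% → $0.94
Bottle of gin (750 mL) $28.16: beer, wine and spirits → 7% + 0% local = 7% → $1.97
Cookbook $35.87: books → 6.5% + 0% local = 6.5% → $2.33
AA batteries (8-pack) $14.41: everything else → 7.75% + 0.75% local = 8.5% → $1.22
Used textbook $110.42: books → 6.5% + 0% local = 6.5% → $7.18
Extension cord $10.00: everything else → 7.75% + 0.75% local = 8.5% → $0.85
Bluetooth speaker $88.59: consumer electronics → 4.5% + 0.5% local = 5% → $4.43
Hard cider (6-pack) $12.84: beer, wine and spirits → 7% + 0% local = 7% → $0.90
Crossword puzzle book $6.25: books → 6.5% + 0% local = 6.5% → $0.41
Total tax = $0.94 + $0.94 + $1.97 + $2.33 + $1.22 + $7.18 + $0.85 + $4.43 + $0.90 + $0.41 = $21.17

$21.17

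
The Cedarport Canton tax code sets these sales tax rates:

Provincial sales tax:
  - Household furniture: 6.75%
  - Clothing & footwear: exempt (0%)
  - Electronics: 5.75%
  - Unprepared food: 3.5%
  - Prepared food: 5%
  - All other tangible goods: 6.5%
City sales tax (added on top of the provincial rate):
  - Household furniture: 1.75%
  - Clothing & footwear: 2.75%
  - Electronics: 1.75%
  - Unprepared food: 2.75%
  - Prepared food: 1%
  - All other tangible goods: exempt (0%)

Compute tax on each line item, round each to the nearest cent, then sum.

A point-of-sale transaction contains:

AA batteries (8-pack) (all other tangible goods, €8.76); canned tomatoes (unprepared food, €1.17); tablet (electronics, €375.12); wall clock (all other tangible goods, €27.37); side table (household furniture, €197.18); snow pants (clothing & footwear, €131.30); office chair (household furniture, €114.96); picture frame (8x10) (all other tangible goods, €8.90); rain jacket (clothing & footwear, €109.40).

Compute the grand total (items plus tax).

AA batteries (8-pack) €8.76: all other tangible goods → 6.5% + 0% city = 6.5% → €0.57
Canned tomatoes €1.17: unprepared food → 3.5% + 2.75% city = 6.25% → €0.07
Tablet €375.12: electronics → 5.75% + 1.75% city = 7.5% → €28.13
Wall clock €27.37: all other tangible goods → 6.5% + 0% city = 6.5% → €1.78
Side table €197.18: household furniture → 6.75% + 1.75% city = 8.5% → €16.76
Snow pants €131.30: clothing & footwear → 0% + 2.75% city = 2.75% → €3.61
Office chair €114.96: household furniture → 6.75% + 1.75% city = 8.5% → €9.77
Picture frame (8x10) €8.90: all other tangible goods → 6.5% + 0% city = 6.5% → €0.58
Rain jacket €109.40: clothing & footwear → 0% + 2.75% city = 2.75% → €3.01
Subtotal = €974.16; tax = €64.28; total due = €1038.44

€1038.44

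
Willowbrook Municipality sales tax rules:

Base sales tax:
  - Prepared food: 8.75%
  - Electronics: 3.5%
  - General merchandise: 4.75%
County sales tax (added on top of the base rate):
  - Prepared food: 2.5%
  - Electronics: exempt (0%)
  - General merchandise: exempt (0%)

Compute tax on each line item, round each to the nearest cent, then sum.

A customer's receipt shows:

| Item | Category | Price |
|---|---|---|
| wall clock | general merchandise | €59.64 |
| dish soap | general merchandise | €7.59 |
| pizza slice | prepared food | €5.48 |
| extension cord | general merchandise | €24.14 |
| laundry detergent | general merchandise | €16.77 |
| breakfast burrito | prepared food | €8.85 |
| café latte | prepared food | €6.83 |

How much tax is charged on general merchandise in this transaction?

Wall clock €59.64: general merchandise → 4.75% + 0% county = 4.75% → €2.83
Dish soap €7.59: general merchandise → 4.75% + 0% county = 4.75% → €0.36
Extension cord €24.14: general merchandise → 4.75% + 0% county = 4.75% → €1.15
Laundry detergent €16.77: general merchandise → 4.75% + 0% county = 4.75% → €0.80
Tax on general merchandise = €2.83 + €0.36 + €1.15 + €0.80 = €5.14

€5.14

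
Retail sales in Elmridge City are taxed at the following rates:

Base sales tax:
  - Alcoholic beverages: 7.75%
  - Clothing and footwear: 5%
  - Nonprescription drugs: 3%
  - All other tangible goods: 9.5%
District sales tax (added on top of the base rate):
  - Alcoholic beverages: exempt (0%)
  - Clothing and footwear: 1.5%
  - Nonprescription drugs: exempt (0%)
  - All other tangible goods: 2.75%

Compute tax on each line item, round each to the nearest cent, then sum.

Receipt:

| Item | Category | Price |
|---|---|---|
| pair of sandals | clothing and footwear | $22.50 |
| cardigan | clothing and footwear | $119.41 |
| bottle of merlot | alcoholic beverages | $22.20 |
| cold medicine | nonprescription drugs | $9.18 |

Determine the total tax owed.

Pair of sandals $22.50: clothing and footwear → 5% + 1.5% district = 6.5% → $1.46
Cardigan $119.41: clothing and footwear → 5% + 1.5% district = 6.5% → $7.76
Bottle of merlot $22.20: alcoholic beverages → 7.75% + 0% district = 7.75% → $1.72
Cold medicine $9.18: nonprescription drugs → 3% + 0% district = 3% → $0.28
Total tax = $1.46 + $7.76 + $1.72 + $0.28 = $11.22

$11.22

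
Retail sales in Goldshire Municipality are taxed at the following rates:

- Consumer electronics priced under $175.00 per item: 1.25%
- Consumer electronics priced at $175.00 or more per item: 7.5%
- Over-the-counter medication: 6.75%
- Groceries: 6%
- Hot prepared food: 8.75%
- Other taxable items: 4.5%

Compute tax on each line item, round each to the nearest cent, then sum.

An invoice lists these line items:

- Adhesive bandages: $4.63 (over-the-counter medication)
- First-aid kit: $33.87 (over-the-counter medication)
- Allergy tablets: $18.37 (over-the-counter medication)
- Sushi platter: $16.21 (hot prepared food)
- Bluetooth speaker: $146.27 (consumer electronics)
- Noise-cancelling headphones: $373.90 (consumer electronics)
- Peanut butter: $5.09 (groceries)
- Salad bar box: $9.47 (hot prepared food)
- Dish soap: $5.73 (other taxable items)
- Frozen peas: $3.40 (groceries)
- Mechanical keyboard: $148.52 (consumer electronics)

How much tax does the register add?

$38.59

Adhesive bandages $4.63: over-the-counter medication → 6.75% → $0.31
First-aid kit $33.87: over-the-counter medication → 6.75% → $2.29
Allergy tablets $18.37: over-the-counter medication → 6.75% → $1.24
Sushi platter $16.21: hot prepared food → 8.75% → $1.42
Bluetooth speaker $146.27: consumer electronics, under $175.00 → 1.25% → $1.83
Noise-cancelling headphones $373.90: consumer electronics, $175.00 or more → 7.5% → $28.04
Peanut butter $5.09: groceries → 6% → $0.31
Salad bar box $9.47: hot prepared food → 8.75% → $0.83
Dish soap $5.73: other taxable items → 4.5% → $0.26
Frozen peas $3.40: groceries → 6% → $0.20
Mechanical keyboard $148.52: consumer electronics, under $175.00 → 1.25% → $1.86
Total tax = $0.31 + $2.29 + $1.24 + $1.42 + $1.83 + $28.04 + $0.31 + $0.83 + $0.26 + $0.20 + $1.86 = $38.59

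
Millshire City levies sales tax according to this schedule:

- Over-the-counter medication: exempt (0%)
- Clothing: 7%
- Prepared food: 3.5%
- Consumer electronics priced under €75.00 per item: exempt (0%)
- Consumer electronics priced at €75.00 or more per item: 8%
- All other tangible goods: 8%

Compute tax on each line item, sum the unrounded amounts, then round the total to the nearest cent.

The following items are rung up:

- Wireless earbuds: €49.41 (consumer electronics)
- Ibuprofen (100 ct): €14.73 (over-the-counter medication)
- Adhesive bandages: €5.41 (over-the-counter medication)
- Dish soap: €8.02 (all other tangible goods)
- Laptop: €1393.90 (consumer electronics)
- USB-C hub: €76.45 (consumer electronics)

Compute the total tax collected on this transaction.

€118.27

Wireless earbuds €49.41: consumer electronics, under €75.00 → 0% → €0.00
Ibuprofen (100 ct) €14.73: over-the-counter medication → 0% → €0.00
Adhesive bandages €5.41: over-the-counter medication → 0% → €0.00
Dish soap €8.02: all other tangible goods → 8% → €0.6416
Laptop €1393.90: consumer electronics, €75.00 or more → 8% → €111.512
USB-C hub €76.45: consumer electronics, €75.00 or more → 8% → €6.116
Unrounded tax sum = €118.2696 → €118.27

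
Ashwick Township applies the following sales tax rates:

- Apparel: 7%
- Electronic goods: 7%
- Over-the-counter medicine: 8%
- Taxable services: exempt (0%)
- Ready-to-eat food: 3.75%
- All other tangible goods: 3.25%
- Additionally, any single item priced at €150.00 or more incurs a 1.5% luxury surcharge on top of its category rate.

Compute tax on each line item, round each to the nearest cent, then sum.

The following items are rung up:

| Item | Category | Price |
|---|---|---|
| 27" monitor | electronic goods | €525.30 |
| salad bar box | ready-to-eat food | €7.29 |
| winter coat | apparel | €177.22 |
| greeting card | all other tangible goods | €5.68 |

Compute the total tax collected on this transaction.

€60.16

27" monitor €525.30: electronic goods → 7% + 1.5% surcharge = 8.5% → €44.65
Salad bar box €7.29: ready-to-eat food → 3.75% → €0.27
Winter coat €177.22: apparel → 7% + 1.5% surcharge = 8.5% → €15.06
Greeting card €5.68: all other tangible goods → 3.25% → €0.18
Total tax = €44.65 + €0.27 + €15.06 + €0.18 = €60.16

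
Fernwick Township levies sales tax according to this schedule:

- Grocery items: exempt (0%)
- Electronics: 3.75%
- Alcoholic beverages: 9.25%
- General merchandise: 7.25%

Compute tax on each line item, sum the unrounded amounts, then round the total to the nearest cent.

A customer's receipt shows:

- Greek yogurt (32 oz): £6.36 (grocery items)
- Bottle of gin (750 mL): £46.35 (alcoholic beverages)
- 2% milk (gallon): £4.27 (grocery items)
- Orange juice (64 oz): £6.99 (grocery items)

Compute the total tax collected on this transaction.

Greek yogurt (32 oz) £6.36: grocery items → 0% → £0.00
Bottle of gin (750 mL) £46.35: alcoholic beverages → 9.25% → £4.287375
2% milk (gallon) £4.27: grocery items → 0% → £0.00
Orange juice (64 oz) £6.99: grocery items → 0% → £0.00
Unrounded tax sum = £4.287375 → £4.29

£4.29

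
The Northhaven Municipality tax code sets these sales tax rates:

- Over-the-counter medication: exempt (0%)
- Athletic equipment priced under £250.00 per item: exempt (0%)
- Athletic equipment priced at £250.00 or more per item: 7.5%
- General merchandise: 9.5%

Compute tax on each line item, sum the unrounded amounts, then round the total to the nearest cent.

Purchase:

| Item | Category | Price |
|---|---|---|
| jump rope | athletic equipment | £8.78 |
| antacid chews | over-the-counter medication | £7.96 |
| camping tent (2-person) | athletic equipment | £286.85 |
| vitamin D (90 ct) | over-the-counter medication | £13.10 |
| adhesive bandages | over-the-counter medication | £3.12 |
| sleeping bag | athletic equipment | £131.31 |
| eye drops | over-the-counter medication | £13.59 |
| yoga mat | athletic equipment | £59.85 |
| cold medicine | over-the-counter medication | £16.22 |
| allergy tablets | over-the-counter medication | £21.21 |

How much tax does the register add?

£21.51

Jump rope £8.78: athletic equipment, under £250.00 → 0% → £0.00
Antacid chews £7.96: over-the-counter medication → 0% → £0.00
Camping tent (2-person) £286.85: athletic equipment, £250.00 or more → 7.5% → £21.51375
Vitamin D (90 ct) £13.10: over-the-counter medication → 0% → £0.00
Adhesive bandages £3.12: over-the-counter medication → 0% → £0.00
Sleeping bag £131.31: athletic equipment, under £250.00 → 0% → £0.00
Eye drops £13.59: over-the-counter medication → 0% → £0.00
Yoga mat £59.85: athletic equipment, under £250.00 → 0% → £0.00
Cold medicine £16.22: over-the-counter medication → 0% → £0.00
Allergy tablets £21.21: over-the-counter medication → 0% → £0.00
Unrounded tax sum = £21.51375 → £21.51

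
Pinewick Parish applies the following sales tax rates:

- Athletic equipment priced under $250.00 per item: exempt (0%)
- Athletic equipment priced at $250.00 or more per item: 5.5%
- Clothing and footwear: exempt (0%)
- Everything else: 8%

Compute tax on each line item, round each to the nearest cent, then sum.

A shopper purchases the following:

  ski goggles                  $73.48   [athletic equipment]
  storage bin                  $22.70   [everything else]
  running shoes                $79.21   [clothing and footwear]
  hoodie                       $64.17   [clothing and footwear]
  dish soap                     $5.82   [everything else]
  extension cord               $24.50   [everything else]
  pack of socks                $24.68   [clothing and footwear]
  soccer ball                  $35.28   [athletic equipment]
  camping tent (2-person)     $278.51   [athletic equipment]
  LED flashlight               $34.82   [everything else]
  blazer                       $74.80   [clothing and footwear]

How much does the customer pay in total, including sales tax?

Ski goggles $73.48: athletic equipment, under $250.00 → 0% → $0.00
Storage bin $22.70: everything else → 8% → $1.82
Running shoes $79.21: clothing and footwear → 0% → $0.00
Hoodie $64.17: clothing and footwear → 0% → $0.00
Dish soap $5.82: everything else → 8% → $0.47
Extension cord $24.50: everything else → 8% → $1.96
Pack of socks $24.68: clothing and footwear → 0% → $0.00
Soccer ball $35.28: athletic equipment, under $250.00 → 0% → $0.00
Camping tent (2-person) $278.51: athletic equipment, $250.00 or more → 5.5% → $15.32
LED flashlight $34.82: everything else → 8% → $2.79
Blazer $74.80: clothing and footwear → 0% → $0.00
Subtotal = $717.97; tax = $22.36; total due = $740.33

$740.33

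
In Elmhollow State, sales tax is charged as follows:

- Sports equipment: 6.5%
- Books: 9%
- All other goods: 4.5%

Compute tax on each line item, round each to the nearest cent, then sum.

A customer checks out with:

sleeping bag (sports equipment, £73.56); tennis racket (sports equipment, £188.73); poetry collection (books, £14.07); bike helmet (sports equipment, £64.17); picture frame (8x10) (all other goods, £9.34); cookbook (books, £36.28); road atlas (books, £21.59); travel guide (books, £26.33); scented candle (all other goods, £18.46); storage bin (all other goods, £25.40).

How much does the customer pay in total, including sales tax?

Sleeping bag £73.56: sports equipment → 6.5% → £4.78
Tennis racket £188.73: sports equipment → 6.5% → £12.27
Poetry collection £14.07: books → 9% → £1.27
Bike helmet £64.17: sports equipment → 6.5% → £4.17
Picture frame (8x10) £9.34: all other goods → 4.5% → £0.42
Cookbook £36.28: books → 9% → £3.27
Road atlas £21.59: books → 9% → £1.94
Travel guide £26.33: books → 9% → £2.37
Scented candle £18.46: all other goods → 4.5% → £0.83
Storage bin £25.40: all other goods → 4.5% → £1.14
Subtotal = £477.93; tax = £32.46; total due = £510.39

£510.39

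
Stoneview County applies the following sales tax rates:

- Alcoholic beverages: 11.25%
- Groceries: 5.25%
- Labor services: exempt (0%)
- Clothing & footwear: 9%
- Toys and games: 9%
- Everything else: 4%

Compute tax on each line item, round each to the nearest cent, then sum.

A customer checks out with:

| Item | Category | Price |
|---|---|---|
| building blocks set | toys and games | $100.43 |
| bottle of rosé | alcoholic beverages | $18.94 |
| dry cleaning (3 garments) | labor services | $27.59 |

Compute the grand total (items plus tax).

$158.13

Building blocks set $100.43: toys and games → 9% → $9.04
Bottle of rosé $18.94: alcoholic beverages → 11.25% → $2.13
Dry cleaning (3 garments) $27.59: labor services → 0% → $0.00
Subtotal = $146.96; tax = $11.17; total due = $158.13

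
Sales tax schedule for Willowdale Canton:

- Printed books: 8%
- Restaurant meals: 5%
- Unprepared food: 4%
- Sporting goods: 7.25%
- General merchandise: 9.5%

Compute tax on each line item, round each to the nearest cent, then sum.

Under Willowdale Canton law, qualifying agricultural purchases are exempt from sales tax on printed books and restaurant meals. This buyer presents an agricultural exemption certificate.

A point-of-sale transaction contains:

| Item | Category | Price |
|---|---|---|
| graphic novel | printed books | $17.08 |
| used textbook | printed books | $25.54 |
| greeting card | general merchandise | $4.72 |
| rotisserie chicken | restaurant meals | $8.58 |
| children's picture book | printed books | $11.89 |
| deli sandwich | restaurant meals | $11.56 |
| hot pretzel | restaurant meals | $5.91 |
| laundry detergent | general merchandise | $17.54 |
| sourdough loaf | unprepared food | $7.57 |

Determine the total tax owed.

$2.42

Graphic novel $17.08: printed books, buyer-exempt → 0% → $0.00
Used textbook $25.54: printed books, buyer-exempt → 0% → $0.00
Greeting card $4.72: general merchandise → 9.5% → $0.45
Rotisserie chicken $8.58: restaurant meals, buyer-exempt → 0% → $0.00
Children's picture book $11.89: printed books, buyer-exempt → 0% → $0.00
Deli sandwich $11.56: restaurant meals, buyer-exempt → 0% → $0.00
Hot pretzel $5.91: restaurant meals, buyer-exempt → 0% → $0.00
Laundry detergent $17.54: general merchandise → 9.5% → $1.67
Sourdough loaf $7.57: unprepared food → 4% → $0.30
Total tax = $0.45 + $1.67 + $0.30 = $2.42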